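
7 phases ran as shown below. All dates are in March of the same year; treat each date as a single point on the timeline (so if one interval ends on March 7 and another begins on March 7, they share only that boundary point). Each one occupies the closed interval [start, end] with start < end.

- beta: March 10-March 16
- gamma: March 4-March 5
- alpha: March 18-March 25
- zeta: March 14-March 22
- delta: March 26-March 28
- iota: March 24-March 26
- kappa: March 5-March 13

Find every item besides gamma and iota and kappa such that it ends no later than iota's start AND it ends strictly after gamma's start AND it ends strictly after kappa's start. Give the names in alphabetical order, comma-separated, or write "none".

Conditions: its end is no later than iota's start (X.end <= March 24) AND its end is strictly after gamma's start (X.end > March 4) AND its end is strictly after kappa's start (X.end > March 5).
alpha: end March 25 <= March 24? ✗; end March 25 > March 4? ✓; end March 25 > March 5? ✓ → no.
beta: end March 16 <= March 24? ✓; end March 16 > March 4? ✓; end March 16 > March 5? ✓ → yes.
delta: end March 28 <= March 24? ✗; end March 28 > March 4? ✓; end March 28 > March 5? ✓ → no.
zeta: end March 22 <= March 24? ✓; end March 22 > March 4? ✓; end March 22 > March 5? ✓ → yes.
Result: beta, zeta.

beta, zeta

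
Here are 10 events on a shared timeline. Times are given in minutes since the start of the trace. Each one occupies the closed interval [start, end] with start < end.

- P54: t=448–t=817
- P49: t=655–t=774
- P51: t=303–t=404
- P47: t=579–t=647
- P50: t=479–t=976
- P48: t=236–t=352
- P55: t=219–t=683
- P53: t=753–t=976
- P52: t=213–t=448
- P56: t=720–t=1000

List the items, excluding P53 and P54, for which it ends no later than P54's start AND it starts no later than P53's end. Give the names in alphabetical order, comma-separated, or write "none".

P48, P51, P52

Conditions: its end is no later than P54's start (X.end <= t=448) AND its start is no later than P53's end (X.start <= t=976).
P47: end t=647 <= t=448? ✗; start t=579 <= t=976? ✓ → no.
P48: end t=352 <= t=448? ✓; start t=236 <= t=976? ✓ → yes.
P49: end t=774 <= t=448? ✗; start t=655 <= t=976? ✓ → no.
P50: end t=976 <= t=448? ✗; start t=479 <= t=976? ✓ → no.
P51: end t=404 <= t=448? ✓; start t=303 <= t=976? ✓ → yes.
P52: end t=448 <= t=448? ✓; start t=213 <= t=976? ✓ → yes.
P55: end t=683 <= t=448? ✗; start t=219 <= t=976? ✓ → no.
P56: end t=1000 <= t=448? ✗; start t=720 <= t=976? ✓ → no.
Result: P48, P51, P52.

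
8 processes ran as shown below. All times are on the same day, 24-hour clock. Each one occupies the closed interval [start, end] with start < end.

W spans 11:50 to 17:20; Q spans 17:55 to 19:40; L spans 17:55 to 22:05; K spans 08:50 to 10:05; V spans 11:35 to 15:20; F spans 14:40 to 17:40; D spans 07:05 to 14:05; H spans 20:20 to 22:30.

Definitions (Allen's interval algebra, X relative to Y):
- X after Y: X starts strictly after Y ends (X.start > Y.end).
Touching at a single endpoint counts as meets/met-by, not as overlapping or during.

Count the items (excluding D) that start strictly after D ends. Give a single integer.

Target D = [07:05, 14:05].
F [14:40, 17:40] → after → counts.
H [20:20, 22:30] → after → counts.
K [08:50, 10:05] → during → no.
L [17:55, 22:05] → after → counts.
Q [17:55, 19:40] → after → counts.
V [11:35, 15:20] → overlapped-by → no.
W [11:50, 17:20] → overlapped-by → no.
Total: 4.

4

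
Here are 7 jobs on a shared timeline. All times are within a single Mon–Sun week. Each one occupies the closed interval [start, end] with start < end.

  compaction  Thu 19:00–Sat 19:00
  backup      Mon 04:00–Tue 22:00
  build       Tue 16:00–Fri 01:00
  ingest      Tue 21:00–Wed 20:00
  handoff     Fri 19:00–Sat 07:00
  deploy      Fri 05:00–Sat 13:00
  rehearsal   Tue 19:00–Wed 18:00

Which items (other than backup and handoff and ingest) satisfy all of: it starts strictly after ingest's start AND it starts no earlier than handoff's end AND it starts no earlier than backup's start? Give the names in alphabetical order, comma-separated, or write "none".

none

Conditions: its start is strictly after ingest's start (X.start > Tue 21:00) AND its start is no earlier than handoff's end (X.start >= Sat 07:00) AND its start is no earlier than backup's start (X.start >= Mon 04:00).
build: start Tue 16:00 > Tue 21:00? ✗; start Tue 16:00 >= Sat 07:00? ✗; start Tue 16:00 >= Mon 04:00? ✓ → no.
compaction: start Thu 19:00 > Tue 21:00? ✓; start Thu 19:00 >= Sat 07:00? ✗; start Thu 19:00 >= Mon 04:00? ✓ → no.
deploy: start Fri 05:00 > Tue 21:00? ✓; start Fri 05:00 >= Sat 07:00? ✗; start Fri 05:00 >= Mon 04:00? ✓ → no.
rehearsal: start Tue 19:00 > Tue 21:00? ✗; start Tue 19:00 >= Sat 07:00? ✗; start Tue 19:00 >= Mon 04:00? ✓ → no.
Result: none.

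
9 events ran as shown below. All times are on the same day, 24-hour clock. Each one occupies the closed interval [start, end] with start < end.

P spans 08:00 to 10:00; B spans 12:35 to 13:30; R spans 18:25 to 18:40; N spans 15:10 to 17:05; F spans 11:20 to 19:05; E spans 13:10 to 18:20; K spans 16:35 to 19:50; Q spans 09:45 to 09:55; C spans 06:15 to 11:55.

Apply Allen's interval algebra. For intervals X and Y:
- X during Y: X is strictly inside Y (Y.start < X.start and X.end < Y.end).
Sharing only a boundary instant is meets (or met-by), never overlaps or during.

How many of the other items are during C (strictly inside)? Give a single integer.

Target C = [06:15, 11:55].
B [12:35, 13:30] → after → no.
E [13:10, 18:20] → after → no.
F [11:20, 19:05] → overlapped-by → no.
K [16:35, 19:50] → after → no.
N [15:10, 17:05] → after → no.
P [08:00, 10:00] → during → counts.
Q [09:45, 09:55] → during → counts.
R [18:25, 18:40] → after → no.
Total: 2.

2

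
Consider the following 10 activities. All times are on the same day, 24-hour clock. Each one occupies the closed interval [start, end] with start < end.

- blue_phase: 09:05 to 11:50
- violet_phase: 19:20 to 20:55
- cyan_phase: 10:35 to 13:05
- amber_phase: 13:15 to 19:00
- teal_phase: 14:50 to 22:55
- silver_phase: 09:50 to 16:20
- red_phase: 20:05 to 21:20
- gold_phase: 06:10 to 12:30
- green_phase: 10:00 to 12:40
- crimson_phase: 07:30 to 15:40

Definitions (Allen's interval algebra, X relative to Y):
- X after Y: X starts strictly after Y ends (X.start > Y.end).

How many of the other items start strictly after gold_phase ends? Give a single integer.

Target gold_phase = [06:10, 12:30].
amber_phase [13:15, 19:00] → after → counts.
blue_phase [09:05, 11:50] → during → no.
crimson_phase [07:30, 15:40] → overlapped-by → no.
cyan_phase [10:35, 13:05] → overlapped-by → no.
green_phase [10:00, 12:40] → overlapped-by → no.
red_phase [20:05, 21:20] → after → counts.
silver_phase [09:50, 16:20] → overlapped-by → no.
teal_phase [14:50, 22:55] → after → counts.
violet_phase [19:20, 20:55] → after → counts.
Total: 4.

4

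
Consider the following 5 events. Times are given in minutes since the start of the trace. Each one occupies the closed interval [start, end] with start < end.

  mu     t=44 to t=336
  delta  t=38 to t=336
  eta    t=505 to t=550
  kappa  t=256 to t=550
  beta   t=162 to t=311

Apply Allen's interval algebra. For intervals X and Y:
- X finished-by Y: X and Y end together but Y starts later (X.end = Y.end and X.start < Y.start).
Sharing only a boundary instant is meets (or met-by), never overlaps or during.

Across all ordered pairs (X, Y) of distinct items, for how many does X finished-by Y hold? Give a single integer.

Checking all 20 ordered pairs for relation 'finished-by'; matching pairs in alphabetical order:
(delta, mu): delta finished-by mu ✓
(kappa, eta): kappa finished-by eta ✓
Count: 2.

2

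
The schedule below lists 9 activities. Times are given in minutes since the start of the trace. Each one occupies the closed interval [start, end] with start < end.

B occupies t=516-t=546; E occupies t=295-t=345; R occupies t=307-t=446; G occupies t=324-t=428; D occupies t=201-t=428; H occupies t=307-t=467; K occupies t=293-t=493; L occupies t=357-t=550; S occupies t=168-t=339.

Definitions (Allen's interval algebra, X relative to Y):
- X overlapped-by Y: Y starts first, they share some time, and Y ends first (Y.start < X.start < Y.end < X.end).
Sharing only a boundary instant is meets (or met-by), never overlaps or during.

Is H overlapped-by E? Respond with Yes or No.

H = [t=307, t=467], E = [t=295, t=345].
Actual relation of H to E: overlapped-by.
Asked whether 'overlapped-by' holds → Yes.

Yes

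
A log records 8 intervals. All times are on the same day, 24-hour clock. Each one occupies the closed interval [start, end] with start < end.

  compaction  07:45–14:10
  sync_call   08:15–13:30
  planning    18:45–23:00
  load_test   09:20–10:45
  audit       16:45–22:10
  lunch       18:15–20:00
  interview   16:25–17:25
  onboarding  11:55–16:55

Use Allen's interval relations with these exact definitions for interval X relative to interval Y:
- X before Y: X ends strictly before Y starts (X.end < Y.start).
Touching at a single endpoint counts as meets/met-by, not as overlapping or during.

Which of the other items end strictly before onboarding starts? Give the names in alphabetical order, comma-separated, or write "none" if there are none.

load_test

Target onboarding = [11:55, 16:55].
audit [16:45, 22:10] → overlapped-by → no.
compaction [07:45, 14:10] → overlaps → no.
interview [16:25, 17:25] → overlapped-by → no.
load_test [09:20, 10:45] → before → yes.
lunch [18:15, 20:00] → after → no.
planning [18:45, 23:00] → after → no.
sync_call [08:15, 13:30] → overlaps → no.
Result: load_test.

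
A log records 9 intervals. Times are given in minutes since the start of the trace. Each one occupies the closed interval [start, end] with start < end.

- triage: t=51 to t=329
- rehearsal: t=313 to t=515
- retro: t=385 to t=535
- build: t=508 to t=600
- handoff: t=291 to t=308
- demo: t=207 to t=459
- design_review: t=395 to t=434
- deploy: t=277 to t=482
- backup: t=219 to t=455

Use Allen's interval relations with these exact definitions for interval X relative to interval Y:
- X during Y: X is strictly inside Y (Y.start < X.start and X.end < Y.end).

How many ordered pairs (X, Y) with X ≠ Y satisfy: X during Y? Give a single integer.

Checking all 72 ordered pairs for relation 'during'; matching pairs in alphabetical order:
(backup, demo): backup during demo ✓
(design_review, backup): design_review during backup ✓
(design_review, demo): design_review during demo ✓
(design_review, deploy): design_review during deploy ✓
(design_review, rehearsal): design_review during rehearsal ✓
(design_review, retro): design_review during retro ✓
(handoff, backup): handoff during backup ✓
(handoff, demo): handoff during demo ✓
(handoff, deploy): handoff during deploy ✓
(handoff, triage): handoff during triage ✓
Count: 10.

10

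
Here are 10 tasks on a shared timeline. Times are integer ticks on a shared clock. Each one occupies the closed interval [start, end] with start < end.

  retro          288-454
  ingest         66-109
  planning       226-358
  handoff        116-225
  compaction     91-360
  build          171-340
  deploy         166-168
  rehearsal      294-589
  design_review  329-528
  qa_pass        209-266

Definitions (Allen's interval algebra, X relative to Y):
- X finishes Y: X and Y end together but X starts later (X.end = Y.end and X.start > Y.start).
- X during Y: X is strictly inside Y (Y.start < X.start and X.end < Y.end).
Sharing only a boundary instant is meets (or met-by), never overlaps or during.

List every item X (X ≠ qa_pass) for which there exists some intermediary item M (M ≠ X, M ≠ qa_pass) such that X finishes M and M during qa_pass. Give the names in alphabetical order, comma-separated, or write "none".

none

Target qa_pass = [209, 266].
Intermediaries M with M during qa_pass: none.
Union: none.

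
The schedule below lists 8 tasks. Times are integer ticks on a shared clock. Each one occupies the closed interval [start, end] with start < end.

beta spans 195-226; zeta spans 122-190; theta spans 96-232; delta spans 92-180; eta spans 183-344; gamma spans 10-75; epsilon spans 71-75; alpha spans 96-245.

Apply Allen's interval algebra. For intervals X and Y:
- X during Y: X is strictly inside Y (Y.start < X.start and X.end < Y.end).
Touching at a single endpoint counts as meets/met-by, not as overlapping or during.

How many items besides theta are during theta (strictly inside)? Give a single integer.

2

Target theta = [96, 232].
alpha [96, 245] → started-by → no.
beta [195, 226] → during → counts.
delta [92, 180] → overlaps → no.
epsilon [71, 75] → before → no.
eta [183, 344] → overlapped-by → no.
gamma [10, 75] → before → no.
zeta [122, 190] → during → counts.
Total: 2.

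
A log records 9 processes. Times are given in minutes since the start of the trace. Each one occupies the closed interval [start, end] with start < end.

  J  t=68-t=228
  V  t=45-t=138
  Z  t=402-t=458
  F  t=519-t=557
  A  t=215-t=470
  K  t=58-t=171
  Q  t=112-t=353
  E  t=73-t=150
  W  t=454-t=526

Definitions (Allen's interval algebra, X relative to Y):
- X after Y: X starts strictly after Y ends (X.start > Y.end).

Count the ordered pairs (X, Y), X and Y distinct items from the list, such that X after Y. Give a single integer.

Checking all 72 ordered pairs for relation 'after'; matching pairs in alphabetical order:
(A, E): A after E ✓
(A, K): A after K ✓
(A, V): A after V ✓
(F, A): F after A ✓
(F, E): F after E ✓
(F, J): F after J ✓
(F, K): F after K ✓
(F, Q): F after Q ✓
(F, V): F after V ✓
(F, Z): F after Z ✓
(W, E): W after E ✓
(W, J): W after J ✓
(W, K): W after K ✓
(W, Q): W after Q ✓
(W, V): W after V ✓
(Z, E): Z after E ✓
(Z, J): Z after J ✓
(Z, K): Z after K ✓
(Z, Q): Z after Q ✓
(Z, V): Z after V ✓
Count: 20.

20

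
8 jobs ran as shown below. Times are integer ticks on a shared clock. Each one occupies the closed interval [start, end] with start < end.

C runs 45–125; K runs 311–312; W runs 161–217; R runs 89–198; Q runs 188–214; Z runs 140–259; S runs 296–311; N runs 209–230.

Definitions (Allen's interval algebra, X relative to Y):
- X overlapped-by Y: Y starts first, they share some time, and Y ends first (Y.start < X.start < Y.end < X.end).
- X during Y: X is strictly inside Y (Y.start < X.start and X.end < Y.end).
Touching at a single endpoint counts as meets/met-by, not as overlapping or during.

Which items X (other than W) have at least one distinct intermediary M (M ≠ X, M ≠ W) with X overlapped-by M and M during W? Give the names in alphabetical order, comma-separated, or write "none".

Target W = [161, 217].
Intermediaries M with M during W: Q.
Via Q — items with X overlapped-by Q: N.
Union: N.

N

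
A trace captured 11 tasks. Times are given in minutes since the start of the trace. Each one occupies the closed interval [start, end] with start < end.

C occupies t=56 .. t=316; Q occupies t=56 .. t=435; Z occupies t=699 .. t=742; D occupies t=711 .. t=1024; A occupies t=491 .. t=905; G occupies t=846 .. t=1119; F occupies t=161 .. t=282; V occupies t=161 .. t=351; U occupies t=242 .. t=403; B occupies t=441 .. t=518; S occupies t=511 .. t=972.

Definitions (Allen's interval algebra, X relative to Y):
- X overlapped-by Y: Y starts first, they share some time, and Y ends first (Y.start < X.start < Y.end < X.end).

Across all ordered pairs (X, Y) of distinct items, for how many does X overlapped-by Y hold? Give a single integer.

13

Checking all 110 ordered pairs for relation 'overlapped-by'; matching pairs in alphabetical order:
(A, B): A overlapped-by B ✓
(D, A): D overlapped-by A ✓
(D, S): D overlapped-by S ✓
(D, Z): D overlapped-by Z ✓
(G, A): G overlapped-by A ✓
(G, D): G overlapped-by D ✓
(G, S): G overlapped-by S ✓
(S, A): S overlapped-by A ✓
(S, B): S overlapped-by B ✓
(U, C): U overlapped-by C ✓
(U, F): U overlapped-by F ✓
(U, V): U overlapped-by V ✓
(V, C): V overlapped-by C ✓
Count: 13.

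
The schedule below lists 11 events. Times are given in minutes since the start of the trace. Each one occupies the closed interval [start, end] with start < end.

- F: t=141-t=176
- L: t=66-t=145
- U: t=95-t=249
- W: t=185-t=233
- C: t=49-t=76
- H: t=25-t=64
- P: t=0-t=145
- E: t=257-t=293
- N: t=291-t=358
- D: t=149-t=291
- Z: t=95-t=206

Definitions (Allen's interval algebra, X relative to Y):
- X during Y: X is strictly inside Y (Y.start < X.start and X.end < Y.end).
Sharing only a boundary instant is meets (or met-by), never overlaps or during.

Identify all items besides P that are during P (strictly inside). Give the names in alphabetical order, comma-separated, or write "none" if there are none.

C, H

Target P = [t=0, t=145].
C [t=49, t=76] → during → yes.
D [t=149, t=291] → after → no.
E [t=257, t=293] → after → no.
F [t=141, t=176] → overlapped-by → no.
H [t=25, t=64] → during → yes.
L [t=66, t=145] → finishes → no.
N [t=291, t=358] → after → no.
U [t=95, t=249] → overlapped-by → no.
W [t=185, t=233] → after → no.
Z [t=95, t=206] → overlapped-by → no.
Result: C, H.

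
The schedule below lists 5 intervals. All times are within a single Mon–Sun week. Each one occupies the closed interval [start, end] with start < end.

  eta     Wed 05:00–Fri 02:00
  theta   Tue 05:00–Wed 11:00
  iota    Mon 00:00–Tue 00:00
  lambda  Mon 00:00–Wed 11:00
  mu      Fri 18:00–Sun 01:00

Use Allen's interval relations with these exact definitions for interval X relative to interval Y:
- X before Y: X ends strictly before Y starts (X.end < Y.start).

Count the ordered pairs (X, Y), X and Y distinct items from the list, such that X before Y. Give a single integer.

6

Checking all 20 ordered pairs for relation 'before'; matching pairs in alphabetical order:
(eta, mu): eta before mu ✓
(iota, eta): iota before eta ✓
(iota, mu): iota before mu ✓
(iota, theta): iota before theta ✓
(lambda, mu): lambda before mu ✓
(theta, mu): theta before mu ✓
Count: 6.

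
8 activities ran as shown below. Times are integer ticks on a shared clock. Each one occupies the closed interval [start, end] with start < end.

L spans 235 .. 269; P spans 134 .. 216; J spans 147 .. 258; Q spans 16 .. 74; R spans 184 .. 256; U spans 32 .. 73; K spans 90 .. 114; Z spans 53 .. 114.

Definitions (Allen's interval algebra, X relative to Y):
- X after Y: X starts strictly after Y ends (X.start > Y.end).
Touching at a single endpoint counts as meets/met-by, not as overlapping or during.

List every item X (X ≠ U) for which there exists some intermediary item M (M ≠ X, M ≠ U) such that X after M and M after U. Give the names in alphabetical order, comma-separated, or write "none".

Target U = [32, 73].
Intermediaries M with M after U: J, K, L, P, R.
Via J — items with X after J: none.
Via K — items with X after K: J, L, P, R.
Via L — items with X after L: none.
Via P — items with X after P: L.
Via R — items with X after R: none.
Union: J, L, P, R.

J, L, P, R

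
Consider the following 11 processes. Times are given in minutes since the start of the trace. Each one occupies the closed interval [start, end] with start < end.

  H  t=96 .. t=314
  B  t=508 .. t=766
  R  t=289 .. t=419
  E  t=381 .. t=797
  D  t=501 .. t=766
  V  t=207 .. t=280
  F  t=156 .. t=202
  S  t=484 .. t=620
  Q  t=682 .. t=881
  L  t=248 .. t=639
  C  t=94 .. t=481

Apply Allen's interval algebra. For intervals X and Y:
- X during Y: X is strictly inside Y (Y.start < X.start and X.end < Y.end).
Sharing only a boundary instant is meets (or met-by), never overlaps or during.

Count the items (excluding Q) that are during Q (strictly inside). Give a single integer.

0

Target Q = [t=682, t=881].
B [t=508, t=766] → overlaps → no.
C [t=94, t=481] → before → no.
D [t=501, t=766] → overlaps → no.
E [t=381, t=797] → overlaps → no.
F [t=156, t=202] → before → no.
H [t=96, t=314] → before → no.
L [t=248, t=639] → before → no.
R [t=289, t=419] → before → no.
S [t=484, t=620] → before → no.
V [t=207, t=280] → before → no.
Total: 0.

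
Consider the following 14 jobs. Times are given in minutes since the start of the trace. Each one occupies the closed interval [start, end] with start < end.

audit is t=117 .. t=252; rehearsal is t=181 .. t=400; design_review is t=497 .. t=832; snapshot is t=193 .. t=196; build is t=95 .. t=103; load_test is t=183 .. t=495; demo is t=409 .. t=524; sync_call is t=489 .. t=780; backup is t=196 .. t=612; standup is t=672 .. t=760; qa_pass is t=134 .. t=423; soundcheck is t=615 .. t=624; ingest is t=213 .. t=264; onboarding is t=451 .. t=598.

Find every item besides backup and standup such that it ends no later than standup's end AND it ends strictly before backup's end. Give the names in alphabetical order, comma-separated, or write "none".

Conditions: its end is no later than standup's end (X.end <= t=760) AND its end is strictly before backup's end (X.end < t=612).
audit: end t=252 <= t=760? ✓; end t=252 < t=612? ✓ → yes.
build: end t=103 <= t=760? ✓; end t=103 < t=612? ✓ → yes.
demo: end t=524 <= t=760? ✓; end t=524 < t=612? ✓ → yes.
design_review: end t=832 <= t=760? ✗; end t=832 < t=612? ✗ → no.
ingest: end t=264 <= t=760? ✓; end t=264 < t=612? ✓ → yes.
load_test: end t=495 <= t=760? ✓; end t=495 < t=612? ✓ → yes.
onboarding: end t=598 <= t=760? ✓; end t=598 < t=612? ✓ → yes.
qa_pass: end t=423 <= t=760? ✓; end t=423 < t=612? ✓ → yes.
rehearsal: end t=400 <= t=760? ✓; end t=400 < t=612? ✓ → yes.
snapshot: end t=196 <= t=760? ✓; end t=196 < t=612? ✓ → yes.
soundcheck: end t=624 <= t=760? ✓; end t=624 < t=612? ✗ → no.
sync_call: end t=780 <= t=760? ✗; end t=780 < t=612? ✗ → no.
Result: audit, build, demo, ingest, load_test, onboarding, qa_pass, rehearsal, snapshot.

audit, build, demo, ingest, load_test, onboarding, qa_pass, rehearsal, snapshot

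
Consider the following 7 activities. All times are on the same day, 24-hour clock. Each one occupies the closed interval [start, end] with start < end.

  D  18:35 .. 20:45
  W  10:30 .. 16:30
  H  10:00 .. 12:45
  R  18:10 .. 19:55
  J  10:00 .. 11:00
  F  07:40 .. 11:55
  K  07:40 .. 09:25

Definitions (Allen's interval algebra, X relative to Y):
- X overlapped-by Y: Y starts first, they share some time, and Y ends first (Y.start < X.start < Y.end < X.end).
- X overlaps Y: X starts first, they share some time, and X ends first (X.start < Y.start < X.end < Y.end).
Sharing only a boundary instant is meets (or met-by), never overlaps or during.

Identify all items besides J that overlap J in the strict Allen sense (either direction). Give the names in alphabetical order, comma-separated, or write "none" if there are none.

Target J = [10:00, 11:00].
D [18:35, 20:45] → after → no.
F [07:40, 11:55] → contains → no.
H [10:00, 12:45] → started-by → no.
K [07:40, 09:25] → before → no.
R [18:10, 19:55] → after → no.
W [10:30, 16:30] → overlapped-by → yes.
Result: W.

W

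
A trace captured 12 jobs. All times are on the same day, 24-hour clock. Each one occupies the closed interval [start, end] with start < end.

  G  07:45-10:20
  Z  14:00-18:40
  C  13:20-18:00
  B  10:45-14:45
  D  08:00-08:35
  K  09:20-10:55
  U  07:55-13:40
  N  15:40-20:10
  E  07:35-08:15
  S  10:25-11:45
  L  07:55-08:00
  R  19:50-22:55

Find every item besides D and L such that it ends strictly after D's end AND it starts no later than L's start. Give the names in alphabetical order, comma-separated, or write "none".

G, U

Conditions: its end is strictly after D's end (X.end > 08:35) AND its start is no later than L's start (X.start <= 07:55).
B: end 14:45 > 08:35? ✓; start 10:45 <= 07:55? ✗ → no.
C: end 18:00 > 08:35? ✓; start 13:20 <= 07:55? ✗ → no.
E: end 08:15 > 08:35? ✗; start 07:35 <= 07:55? ✓ → no.
G: end 10:20 > 08:35? ✓; start 07:45 <= 07:55? ✓ → yes.
K: end 10:55 > 08:35? ✓; start 09:20 <= 07:55? ✗ → no.
N: end 20:10 > 08:35? ✓; start 15:40 <= 07:55? ✗ → no.
R: end 22:55 > 08:35? ✓; start 19:50 <= 07:55? ✗ → no.
S: end 11:45 > 08:35? ✓; start 10:25 <= 07:55? ✗ → no.
U: end 13:40 > 08:35? ✓; start 07:55 <= 07:55? ✓ → yes.
Z: end 18:40 > 08:35? ✓; start 14:00 <= 07:55? ✗ → no.
Result: G, U.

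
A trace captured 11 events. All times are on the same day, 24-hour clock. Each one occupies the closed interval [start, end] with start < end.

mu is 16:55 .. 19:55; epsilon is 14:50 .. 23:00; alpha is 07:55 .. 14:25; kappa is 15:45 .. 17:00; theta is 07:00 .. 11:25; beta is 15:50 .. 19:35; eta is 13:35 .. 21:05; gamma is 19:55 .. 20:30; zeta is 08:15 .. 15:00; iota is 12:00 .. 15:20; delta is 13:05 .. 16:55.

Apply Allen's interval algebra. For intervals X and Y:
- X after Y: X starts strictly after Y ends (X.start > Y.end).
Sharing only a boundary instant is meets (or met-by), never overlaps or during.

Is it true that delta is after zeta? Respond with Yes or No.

delta = [13:05, 16:55], zeta = [08:15, 15:00].
Actual relation of delta to zeta: overlapped-by.
Asked whether 'after' holds → No.

No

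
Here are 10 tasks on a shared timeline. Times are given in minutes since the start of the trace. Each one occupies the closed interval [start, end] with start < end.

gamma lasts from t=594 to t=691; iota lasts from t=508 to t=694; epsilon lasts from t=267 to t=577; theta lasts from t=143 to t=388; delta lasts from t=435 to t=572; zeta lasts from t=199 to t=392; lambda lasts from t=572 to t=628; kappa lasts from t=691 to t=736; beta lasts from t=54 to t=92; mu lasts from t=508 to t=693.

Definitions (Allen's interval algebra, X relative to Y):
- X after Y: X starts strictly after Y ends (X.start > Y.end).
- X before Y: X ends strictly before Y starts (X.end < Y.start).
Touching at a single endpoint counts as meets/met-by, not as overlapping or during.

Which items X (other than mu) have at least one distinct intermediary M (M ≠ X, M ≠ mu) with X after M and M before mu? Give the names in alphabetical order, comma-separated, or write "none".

Target mu = [t=508, t=693].
Intermediaries M with M before mu: beta, theta, zeta.
Via beta — items with X after beta: delta, epsilon, gamma, iota, kappa, lambda, theta, zeta.
Via theta — items with X after theta: delta, gamma, iota, kappa, lambda.
Via zeta — items with X after zeta: delta, gamma, iota, kappa, lambda.
Union: delta, epsilon, gamma, iota, kappa, lambda, theta, zeta.

delta, epsilon, gamma, iota, kappa, lambda, theta, zeta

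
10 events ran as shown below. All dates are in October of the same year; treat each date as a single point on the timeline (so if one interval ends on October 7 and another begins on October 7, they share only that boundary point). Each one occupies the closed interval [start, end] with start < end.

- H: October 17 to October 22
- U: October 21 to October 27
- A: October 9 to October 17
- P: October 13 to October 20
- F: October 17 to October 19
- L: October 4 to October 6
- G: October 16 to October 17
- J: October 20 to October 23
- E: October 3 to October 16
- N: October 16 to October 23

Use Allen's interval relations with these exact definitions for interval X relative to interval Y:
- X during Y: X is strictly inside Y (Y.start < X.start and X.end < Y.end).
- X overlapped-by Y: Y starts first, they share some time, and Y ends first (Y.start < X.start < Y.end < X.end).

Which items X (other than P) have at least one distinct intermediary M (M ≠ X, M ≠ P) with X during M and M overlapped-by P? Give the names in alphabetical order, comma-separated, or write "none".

Target P = [October 13, October 20].
Intermediaries M with M overlapped-by P: H, N.
Via H — items with X during H: none.
Via N — items with X during N: F, H.
Union: F, H.

F, H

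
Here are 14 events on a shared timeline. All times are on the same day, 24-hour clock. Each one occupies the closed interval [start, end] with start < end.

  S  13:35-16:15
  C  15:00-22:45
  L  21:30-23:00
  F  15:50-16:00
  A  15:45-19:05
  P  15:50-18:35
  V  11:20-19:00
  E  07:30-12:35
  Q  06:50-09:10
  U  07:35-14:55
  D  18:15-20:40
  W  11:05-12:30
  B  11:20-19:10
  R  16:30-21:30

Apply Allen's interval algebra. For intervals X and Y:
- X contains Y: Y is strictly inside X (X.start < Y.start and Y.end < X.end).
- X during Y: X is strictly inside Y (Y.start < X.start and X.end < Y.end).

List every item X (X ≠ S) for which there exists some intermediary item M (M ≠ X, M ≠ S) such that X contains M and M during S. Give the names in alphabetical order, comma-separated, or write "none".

Target S = [13:35, 16:15].
Intermediaries M with M during S: F.
Via F — items with X contains F: A, B, C, V.
Union: A, B, C, V.

A, B, C, V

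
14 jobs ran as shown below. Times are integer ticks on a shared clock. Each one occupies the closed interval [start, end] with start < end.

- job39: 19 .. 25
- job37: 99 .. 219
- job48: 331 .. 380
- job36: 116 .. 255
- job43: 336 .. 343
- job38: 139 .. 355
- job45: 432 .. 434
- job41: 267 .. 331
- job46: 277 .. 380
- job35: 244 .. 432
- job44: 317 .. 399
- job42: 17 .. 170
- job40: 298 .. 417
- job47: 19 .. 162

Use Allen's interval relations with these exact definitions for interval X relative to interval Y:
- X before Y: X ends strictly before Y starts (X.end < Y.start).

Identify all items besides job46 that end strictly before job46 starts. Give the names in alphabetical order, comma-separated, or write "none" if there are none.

Target job46 = [277, 380].
job35 [244, 432] → contains → no.
job36 [116, 255] → before → yes.
job37 [99, 219] → before → yes.
job38 [139, 355] → overlaps → no.
job39 [19, 25] → before → yes.
job40 [298, 417] → overlapped-by → no.
job41 [267, 331] → overlaps → no.
job42 [17, 170] → before → yes.
job43 [336, 343] → during → no.
job44 [317, 399] → overlapped-by → no.
job45 [432, 434] → after → no.
job47 [19, 162] → before → yes.
job48 [331, 380] → finishes → no.
Result: job36, job37, job39, job42, job47.

job36, job37, job39, job42, job47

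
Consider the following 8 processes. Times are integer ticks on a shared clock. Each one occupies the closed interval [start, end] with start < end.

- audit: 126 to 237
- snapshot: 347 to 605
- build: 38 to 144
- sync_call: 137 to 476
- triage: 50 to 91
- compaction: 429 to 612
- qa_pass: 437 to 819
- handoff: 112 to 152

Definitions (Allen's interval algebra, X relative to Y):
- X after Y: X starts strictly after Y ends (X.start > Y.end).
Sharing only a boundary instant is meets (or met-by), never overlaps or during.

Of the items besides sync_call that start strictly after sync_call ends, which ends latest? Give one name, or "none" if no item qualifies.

none

Target sync_call = [137, 476].
audit [126, 237] → overlaps → excluded.
build [38, 144] → overlaps → excluded.
compaction [429, 612] → overlapped-by → excluded.
handoff [112, 152] → overlaps → excluded.
qa_pass [437, 819] → overlapped-by → excluded.
snapshot [347, 605] → overlapped-by → excluded.
triage [50, 91] → before → excluded.
No candidates → none.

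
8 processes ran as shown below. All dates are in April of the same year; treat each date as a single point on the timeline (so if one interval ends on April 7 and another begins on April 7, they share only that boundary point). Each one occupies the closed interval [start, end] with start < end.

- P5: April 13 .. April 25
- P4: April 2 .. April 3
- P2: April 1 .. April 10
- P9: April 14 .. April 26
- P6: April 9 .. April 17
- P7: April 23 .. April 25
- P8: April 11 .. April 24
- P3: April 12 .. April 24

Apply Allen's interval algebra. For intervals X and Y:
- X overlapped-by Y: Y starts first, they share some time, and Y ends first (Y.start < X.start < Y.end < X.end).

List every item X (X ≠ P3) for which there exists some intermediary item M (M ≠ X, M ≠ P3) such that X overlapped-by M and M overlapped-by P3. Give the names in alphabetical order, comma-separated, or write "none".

Target P3 = [April 12, April 24].
Intermediaries M with M overlapped-by P3: P5, P7, P9.
Via P5 — items with X overlapped-by P5: P9.
Via P7 — items with X overlapped-by P7: none.
Via P9 — items with X overlapped-by P9: none.
Union: P9.

P9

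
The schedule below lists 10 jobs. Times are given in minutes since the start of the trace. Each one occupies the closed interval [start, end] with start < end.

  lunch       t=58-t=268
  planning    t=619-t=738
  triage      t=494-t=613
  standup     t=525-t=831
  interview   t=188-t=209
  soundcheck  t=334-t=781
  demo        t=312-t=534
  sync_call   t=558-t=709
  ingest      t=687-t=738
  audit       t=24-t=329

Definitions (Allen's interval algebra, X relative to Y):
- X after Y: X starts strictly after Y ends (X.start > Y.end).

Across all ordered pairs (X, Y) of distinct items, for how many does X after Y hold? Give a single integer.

Checking all 90 ordered pairs for relation 'after'; matching pairs in alphabetical order:
(demo, interview): demo after interview ✓
(demo, lunch): demo after lunch ✓
(ingest, audit): ingest after audit ✓
(ingest, demo): ingest after demo ✓
(ingest, interview): ingest after interview ✓
(ingest, lunch): ingest after lunch ✓
(ingest, triage): ingest after triage ✓
(planning, audit): planning after audit ✓
(planning, demo): planning after demo ✓
(planning, interview): planning after interview ✓
(planning, lunch): planning after lunch ✓
(planning, triage): planning after triage ✓
(soundcheck, audit): soundcheck after audit ✓
(soundcheck, interview): soundcheck after interview ✓
(soundcheck, lunch): soundcheck after lunch ✓
(standup, audit): standup after audit ✓
(standup, interview): standup after interview ✓
(standup, lunch): standup after lunch ✓
(sync_call, audit): sync_call after audit ✓
(sync_call, demo): sync_call after demo ✓
(sync_call, interview): sync_call after interview ✓
(sync_call, lunch): sync_call after lunch ✓
(triage, audit): triage after audit ✓
(triage, interview): triage after interview ✓
... plus 1 further pairs not listed.
Count: 25.

25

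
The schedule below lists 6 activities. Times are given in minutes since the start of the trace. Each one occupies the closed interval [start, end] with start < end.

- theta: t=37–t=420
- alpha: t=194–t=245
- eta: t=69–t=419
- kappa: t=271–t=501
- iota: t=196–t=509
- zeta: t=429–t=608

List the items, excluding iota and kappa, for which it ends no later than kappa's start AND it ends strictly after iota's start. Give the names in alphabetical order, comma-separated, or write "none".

alpha

Conditions: its end is no later than kappa's start (X.end <= t=271) AND its end is strictly after iota's start (X.end > t=196).
alpha: end t=245 <= t=271? ✓; end t=245 > t=196? ✓ → yes.
eta: end t=419 <= t=271? ✗; end t=419 > t=196? ✓ → no.
theta: end t=420 <= t=271? ✗; end t=420 > t=196? ✓ → no.
zeta: end t=608 <= t=271? ✗; end t=608 > t=196? ✓ → no.
Result: alpha.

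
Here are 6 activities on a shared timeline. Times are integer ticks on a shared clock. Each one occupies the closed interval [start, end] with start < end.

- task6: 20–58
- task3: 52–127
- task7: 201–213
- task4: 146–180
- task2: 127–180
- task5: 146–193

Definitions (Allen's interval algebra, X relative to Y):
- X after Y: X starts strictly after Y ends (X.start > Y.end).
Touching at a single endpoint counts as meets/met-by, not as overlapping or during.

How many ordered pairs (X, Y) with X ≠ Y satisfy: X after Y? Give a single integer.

10

Checking all 30 ordered pairs for relation 'after'; matching pairs in alphabetical order:
(task2, task6): task2 after task6 ✓
(task4, task3): task4 after task3 ✓
(task4, task6): task4 after task6 ✓
(task5, task3): task5 after task3 ✓
(task5, task6): task5 after task6 ✓
(task7, task2): task7 after task2 ✓
(task7, task3): task7 after task3 ✓
(task7, task4): task7 after task4 ✓
(task7, task5): task7 after task5 ✓
(task7, task6): task7 after task6 ✓
Count: 10.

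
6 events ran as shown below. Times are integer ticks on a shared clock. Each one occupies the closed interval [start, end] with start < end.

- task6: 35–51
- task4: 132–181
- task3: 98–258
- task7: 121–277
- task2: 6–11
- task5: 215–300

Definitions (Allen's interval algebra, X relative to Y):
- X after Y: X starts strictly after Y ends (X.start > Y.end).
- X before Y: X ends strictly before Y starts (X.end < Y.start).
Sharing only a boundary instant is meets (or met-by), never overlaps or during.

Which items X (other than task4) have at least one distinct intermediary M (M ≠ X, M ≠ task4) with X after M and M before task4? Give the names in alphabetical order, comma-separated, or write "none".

Target task4 = [132, 181].
Intermediaries M with M before task4: task2, task6.
Via task2 — items with X after task2: task3, task5, task6, task7.
Via task6 — items with X after task6: task3, task5, task7.
Union: task3, task5, task6, task7.

task3, task5, task6, task7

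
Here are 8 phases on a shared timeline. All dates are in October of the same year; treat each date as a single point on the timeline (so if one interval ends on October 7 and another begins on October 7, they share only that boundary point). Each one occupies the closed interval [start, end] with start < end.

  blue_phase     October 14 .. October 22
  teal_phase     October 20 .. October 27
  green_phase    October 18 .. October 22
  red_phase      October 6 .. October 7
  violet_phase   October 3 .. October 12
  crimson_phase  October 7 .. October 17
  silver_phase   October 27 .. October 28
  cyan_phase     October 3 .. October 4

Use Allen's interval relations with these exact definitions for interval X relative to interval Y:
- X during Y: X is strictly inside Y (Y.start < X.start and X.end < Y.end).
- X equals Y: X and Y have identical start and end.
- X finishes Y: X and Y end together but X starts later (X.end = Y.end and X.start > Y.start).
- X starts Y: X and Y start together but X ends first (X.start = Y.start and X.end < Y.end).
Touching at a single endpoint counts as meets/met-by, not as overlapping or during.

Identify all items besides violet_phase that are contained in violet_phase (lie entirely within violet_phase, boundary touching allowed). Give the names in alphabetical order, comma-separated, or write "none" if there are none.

cyan_phase, red_phase

Target violet_phase = [October 3, October 12].
blue_phase [October 14, October 22] → after → no.
crimson_phase [October 7, October 17] → overlapped-by → no.
cyan_phase [October 3, October 4] → starts → yes.
green_phase [October 18, October 22] → after → no.
red_phase [October 6, October 7] → during → yes.
silver_phase [October 27, October 28] → after → no.
teal_phase [October 20, October 27] → after → no.
Result: cyan_phase, red_phase.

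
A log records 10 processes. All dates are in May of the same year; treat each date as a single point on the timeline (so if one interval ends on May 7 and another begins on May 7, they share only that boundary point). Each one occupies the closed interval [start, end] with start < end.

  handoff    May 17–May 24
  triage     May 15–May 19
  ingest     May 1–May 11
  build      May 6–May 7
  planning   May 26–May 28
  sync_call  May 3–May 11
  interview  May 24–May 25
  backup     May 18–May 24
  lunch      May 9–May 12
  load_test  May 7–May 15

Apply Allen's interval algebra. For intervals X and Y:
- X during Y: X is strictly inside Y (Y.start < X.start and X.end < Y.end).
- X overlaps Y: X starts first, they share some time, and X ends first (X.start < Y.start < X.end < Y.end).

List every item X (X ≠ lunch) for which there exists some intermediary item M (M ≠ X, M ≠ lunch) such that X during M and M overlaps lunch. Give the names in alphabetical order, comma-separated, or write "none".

build

Target lunch = [May 9, May 12].
Intermediaries M with M overlaps lunch: ingest, sync_call.
Via ingest — items with X during ingest: build.
Via sync_call — items with X during sync_call: build.
Union: build.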